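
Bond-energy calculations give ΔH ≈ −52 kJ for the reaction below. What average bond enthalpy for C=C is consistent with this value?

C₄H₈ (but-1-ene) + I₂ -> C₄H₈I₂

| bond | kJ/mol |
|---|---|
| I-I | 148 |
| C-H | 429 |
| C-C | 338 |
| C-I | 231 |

Let D be the C=C bond energy.
Σ(broken) = 2×338 + 8×429 + 1×D + 1×148 = 4256 + D
Σ(formed) = 3×338 + 8×429 + 2×231 = 4908
ΔH = Σ(broken) − Σ(formed) = (4256 + D) − (4908) = −652 + D
Setting this equal to −52 kJ gives D = 600 kJ/mol.

D(C=C) ≈ 600 kJ/mol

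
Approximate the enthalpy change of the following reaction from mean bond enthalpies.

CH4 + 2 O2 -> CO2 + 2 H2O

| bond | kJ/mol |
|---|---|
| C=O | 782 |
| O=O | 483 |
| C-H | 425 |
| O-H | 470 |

Bonds broken (reactants):
  C-H: 4 × 425 = 1700
  O=O: 2 × 483 = 966
  Σ(broken) = 2666 kJ
Bonds formed (products):
  C=O: 2 × 782 = 1564
  O-H: 4 × 470 = 1880
  Σ(formed) = 3444 kJ
ΔH = Σ(broken) − Σ(formed) = 2666 − 3444 = −778 kJ

ΔH ≈ −778 kJ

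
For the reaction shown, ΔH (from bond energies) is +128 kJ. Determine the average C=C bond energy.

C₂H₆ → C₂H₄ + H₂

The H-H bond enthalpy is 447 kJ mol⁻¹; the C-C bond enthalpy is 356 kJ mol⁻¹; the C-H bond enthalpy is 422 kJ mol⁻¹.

Let D be the C=C bond energy.
Σ(broken) = 1×356 + 6×422 = 2888
Σ(formed) = 4×422 + 1×D + 1×447 = 2135 + D
ΔH = Σ(broken) − Σ(formed) = (2888) − (2135 + D) = +753 − D
Setting this equal to +128 kJ gives D = 625 kJ/mol.

D(C=C) ≈ 625 kJ/mol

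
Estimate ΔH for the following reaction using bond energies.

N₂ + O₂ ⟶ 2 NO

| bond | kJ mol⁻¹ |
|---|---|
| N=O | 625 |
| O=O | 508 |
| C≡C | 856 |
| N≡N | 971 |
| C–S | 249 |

Bonds broken (reactants):
  N≡N: 1 × 971 = 971
  O=O: 1 × 508 = 508
  Σ(broken) = 1479 kJ
Bonds formed (products):
  N=O: 2 × 625 = 1250
  Σ(formed) = 1250 kJ
ΔH = Σ(broken) − Σ(formed) = 1479 − 1250 = +229 kJ

ΔH ≈ +229 kJ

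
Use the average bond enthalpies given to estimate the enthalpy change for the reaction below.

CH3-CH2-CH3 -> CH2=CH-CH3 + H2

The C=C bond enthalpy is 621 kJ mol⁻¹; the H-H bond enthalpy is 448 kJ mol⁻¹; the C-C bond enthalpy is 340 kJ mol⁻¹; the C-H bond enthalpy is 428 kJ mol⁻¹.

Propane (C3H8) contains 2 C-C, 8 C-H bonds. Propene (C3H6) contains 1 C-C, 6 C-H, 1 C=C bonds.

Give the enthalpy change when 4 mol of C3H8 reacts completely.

Bonds broken (reactants):
  C-C: 2 × 340 = 680
  C-H: 8 × 428 = 3424
  Σ(broken) = 4104 kJ
Bonds formed (products):
  C-C: 1 × 340 = 340
  C-H: 6 × 428 = 2568
  C=C: 1 × 621 = 621
  H-H: 1 × 448 = 448
  Σ(formed) = 3977 kJ
ΔH = Σ(broken) − Σ(formed) = 4104 − 3977 = +127 kJ
For 4× the reaction as written: 4 × (+127) = +508 kJ

ΔH = +508 kJ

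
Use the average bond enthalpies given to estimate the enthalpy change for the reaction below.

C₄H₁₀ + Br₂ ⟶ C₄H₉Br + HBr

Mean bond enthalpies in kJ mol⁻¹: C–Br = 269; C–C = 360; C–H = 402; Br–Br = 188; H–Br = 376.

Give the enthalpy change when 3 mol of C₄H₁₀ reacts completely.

ΔH = −165 kJ

Bonds broken (reactants):
  Br–Br: 1 × 188 = 188
  C–C: 3 × 360 = 1080
  C–H: 10 × 402 = 4020
  Σ(broken) = 5288 kJ
Bonds formed (products):
  C–Br: 1 × 269 = 269
  C–C: 3 × 360 = 1080
  C–H: 9 × 402 = 3618
  H–Br: 1 × 376 = 376
  Σ(formed) = 5343 kJ
ΔH = Σ(broken) − Σ(formed) = 5288 − 5343 = −55 kJ
For 3× the reaction as written: 3 × (−55) = −165 kJ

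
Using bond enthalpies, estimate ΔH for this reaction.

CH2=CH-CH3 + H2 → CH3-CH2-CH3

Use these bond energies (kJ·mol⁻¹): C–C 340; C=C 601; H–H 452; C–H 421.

ΔH ≈ −129 kJ

Bonds broken (reactants):
  C–C: 1 × 340 = 340
  C–H: 6 × 421 = 2526
  C=C: 1 × 601 = 601
  H–H: 1 × 452 = 452
  Σ(broken) = 3919 kJ
Bonds formed (products):
  C–C: 2 × 340 = 680
  C–H: 8 × 421 = 3368
  Σ(formed) = 4048 kJ
ΔH = Σ(broken) − Σ(formed) = 3919 − 4048 = −129 kJ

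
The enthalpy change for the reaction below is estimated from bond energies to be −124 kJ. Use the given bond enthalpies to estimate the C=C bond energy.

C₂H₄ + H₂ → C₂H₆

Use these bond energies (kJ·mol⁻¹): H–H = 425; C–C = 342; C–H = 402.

Let D be the C=C bond energy.
Σ(broken) = 4×402 + 1×D + 1×425 = 2033 + D
Σ(formed) = 1×342 + 6×402 = 2754
ΔH = Σ(broken) − Σ(formed) = (2033 + D) − (2754) = −721 + D
Setting this equal to −124 kJ gives D = 597 kJ/mol.

D(C=C) ≈ 597 kJ/mol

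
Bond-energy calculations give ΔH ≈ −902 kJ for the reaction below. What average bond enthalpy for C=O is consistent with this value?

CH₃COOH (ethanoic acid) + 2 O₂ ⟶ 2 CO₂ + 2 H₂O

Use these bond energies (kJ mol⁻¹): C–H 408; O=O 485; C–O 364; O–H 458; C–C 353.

D(C=O) ≈ 813 kJ/mol

Let D be the C=O bond energy.
Σ(broken) = 1×353 + 3×408 + 1×364 + 1×D + 1×458 + 2×485 = 3369 + D
Σ(formed) = 4×D + 4×458 = 1832 + 4D
ΔH = Σ(broken) − Σ(formed) = (3369 + D) − (1832 + 4D) = +1537 − 3D
Setting this equal to −902 kJ gives 3D = 2439, so D = 813 kJ/mol.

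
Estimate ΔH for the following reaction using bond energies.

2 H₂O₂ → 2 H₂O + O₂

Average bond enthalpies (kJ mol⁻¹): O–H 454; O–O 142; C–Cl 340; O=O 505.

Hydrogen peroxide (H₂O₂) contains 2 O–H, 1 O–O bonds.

ΔH ≈ −221 kJ

Bonds broken (reactants):
  O–H: 4 × 454 = 1816
  O–O: 2 × 142 = 284
  Σ(broken) = 2100 kJ
Bonds formed (products):
  O–H: 4 × 454 = 1816
  O=O: 1 × 505 = 505
  Σ(formed) = 2321 kJ
ΔH = Σ(broken) − Σ(formed) = 2100 − 2321 = −221 kJ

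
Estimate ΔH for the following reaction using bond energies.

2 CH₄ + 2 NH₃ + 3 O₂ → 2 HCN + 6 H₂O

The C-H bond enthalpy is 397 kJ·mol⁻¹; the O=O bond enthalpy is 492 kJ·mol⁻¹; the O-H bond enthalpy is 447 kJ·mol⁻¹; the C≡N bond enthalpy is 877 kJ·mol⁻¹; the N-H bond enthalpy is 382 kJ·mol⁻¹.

ΔH ≈ −968 kJ

Bonds broken (reactants):
  C-H: 8 × 397 = 3176
  N-H: 6 × 382 = 2292
  O=O: 3 × 492 = 1476
  Σ(broken) = 6944 kJ
Bonds formed (products):
  C≡N: 2 × 877 = 1754
  C-H: 2 × 397 = 794
  O-H: 12 × 447 = 5364
  Σ(formed) = 7912 kJ
ΔH = Σ(broken) − Σ(formed) = 6944 − 7912 = −968 kJ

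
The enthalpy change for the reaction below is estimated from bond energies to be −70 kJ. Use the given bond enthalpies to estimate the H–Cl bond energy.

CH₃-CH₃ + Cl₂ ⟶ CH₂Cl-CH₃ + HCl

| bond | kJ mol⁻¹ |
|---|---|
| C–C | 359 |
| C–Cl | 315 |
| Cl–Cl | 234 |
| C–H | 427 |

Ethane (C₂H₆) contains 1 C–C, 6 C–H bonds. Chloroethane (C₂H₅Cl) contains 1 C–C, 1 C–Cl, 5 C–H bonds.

D(H–Cl) ≈ 416 kJ/mol

Let D be the H–Cl bond energy.
Σ(broken) = 1×359 + 6×427 + 1×234 = 3155
Σ(formed) = 1×359 + 1×315 + 5×427 + 1×D = 2809 + D
ΔH = Σ(broken) − Σ(formed) = (3155) − (2809 + D) = +346 − D
Setting this equal to −70 kJ gives D = 416 kJ/mol.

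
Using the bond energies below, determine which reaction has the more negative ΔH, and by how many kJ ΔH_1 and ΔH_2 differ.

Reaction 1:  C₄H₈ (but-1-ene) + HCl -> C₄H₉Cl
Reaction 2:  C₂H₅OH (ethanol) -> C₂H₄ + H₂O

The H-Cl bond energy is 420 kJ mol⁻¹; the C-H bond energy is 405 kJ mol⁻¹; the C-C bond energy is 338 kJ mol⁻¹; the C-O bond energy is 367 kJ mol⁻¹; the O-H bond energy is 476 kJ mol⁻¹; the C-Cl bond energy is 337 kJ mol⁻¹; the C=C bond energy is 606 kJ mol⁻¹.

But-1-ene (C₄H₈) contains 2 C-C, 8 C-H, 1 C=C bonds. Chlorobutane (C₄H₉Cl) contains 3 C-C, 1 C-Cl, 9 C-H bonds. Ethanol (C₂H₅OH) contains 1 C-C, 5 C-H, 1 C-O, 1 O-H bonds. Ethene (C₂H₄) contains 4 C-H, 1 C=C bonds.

Reaction 1, by 82 kJ

Reaction 1:
  Bonds broken (reactants):
    C-C: 2 × 338 = 676
    C-H: 8 × 405 = 3240
    C=C: 1 × 606 = 606
    H-Cl: 1 × 420 = 420
    Σ(broken) = 4942 kJ
  Bonds formed (products):
    C-C: 3 × 338 = 1014
    C-Cl: 1 × 337 = 337
    C-H: 9 × 405 = 3645
    Σ(formed) = 4996 kJ
  ΔH_1 = 4942 − 4996 = −54 kJ
Reaction 2:
  Bonds broken (reactants):
    C-C: 1 × 338 = 338
    C-H: 5 × 405 = 2025
    C-O: 1 × 367 = 367
    O-H: 1 × 476 = 476
    Σ(broken) = 3206 kJ
  Bonds formed (products):
    C-H: 4 × 405 = 1620
    C=C: 1 × 606 = 606
    O-H: 2 × 476 = 952
    Σ(formed) = 3178 kJ
  ΔH_2 = 3206 − 3178 = +28 kJ
ΔH_1 − ΔH_2 = −82 kJ, so reaction 1 has the more negative ΔH; |ΔH_1 − ΔH_2| = 82 kJ.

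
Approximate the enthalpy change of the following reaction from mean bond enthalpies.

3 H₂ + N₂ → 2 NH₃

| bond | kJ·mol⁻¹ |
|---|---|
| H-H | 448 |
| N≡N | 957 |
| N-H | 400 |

ΔH ≈ −99 kJ

Bonds broken (reactants):
  H-H: 3 × 448 = 1344
  N≡N: 1 × 957 = 957
  Σ(broken) = 2301 kJ
Bonds formed (products):
  N-H: 6 × 400 = 2400
  Σ(formed) = 2400 kJ
ΔH = Σ(broken) − Σ(formed) = 2301 − 2400 = −99 kJ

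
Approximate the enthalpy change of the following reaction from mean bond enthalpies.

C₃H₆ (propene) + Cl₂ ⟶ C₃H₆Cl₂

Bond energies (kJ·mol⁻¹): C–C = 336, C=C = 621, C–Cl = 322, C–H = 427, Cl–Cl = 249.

Bonds broken (reactants):
  C–C: 1 × 336 = 336
  C–H: 6 × 427 = 2562
  C=C: 1 × 621 = 621
  Cl–Cl: 1 × 249 = 249
  Σ(broken) = 3768 kJ
Bonds formed (products):
  C–C: 2 × 336 = 672
  C–Cl: 2 × 322 = 644
  C–H: 6 × 427 = 2562
  Σ(formed) = 3878 kJ
ΔH = Σ(broken) − Σ(formed) = 3768 − 3878 = −110 kJ

ΔH ≈ −110 kJ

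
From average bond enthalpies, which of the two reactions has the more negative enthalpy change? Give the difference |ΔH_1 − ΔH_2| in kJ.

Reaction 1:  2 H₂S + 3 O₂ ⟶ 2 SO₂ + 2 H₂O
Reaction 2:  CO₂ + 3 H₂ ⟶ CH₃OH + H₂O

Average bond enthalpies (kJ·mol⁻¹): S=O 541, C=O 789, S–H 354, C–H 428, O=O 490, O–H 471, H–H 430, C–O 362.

Reaction 1, by 971 kJ

Reaction 1:
  Bonds broken (reactants):
    O=O: 3 × 490 = 1470
    S–H: 4 × 354 = 1416
    Σ(broken) = 2886 kJ
  Bonds formed (products):
    O–H: 4 × 471 = 1884
    S=O: 4 × 541 = 2164
    Σ(formed) = 4048 kJ
  ΔH_1 = 2886 − 4048 = −1162 kJ
Reaction 2:
  Bonds broken (reactants):
    C=O: 2 × 789 = 1578
    H–H: 3 × 430 = 1290
    Σ(broken) = 2868 kJ
  Bonds formed (products):
    C–H: 3 × 428 = 1284
    C–O: 1 × 362 = 362
    O–H: 3 × 471 = 1413
    Σ(formed) = 3059 kJ
  ΔH_2 = 2868 − 3059 = −191 kJ
ΔH_1 − ΔH_2 = −971 kJ, so reaction 1 has the more negative ΔH; |ΔH_1 − ΔH_2| = 971 kJ.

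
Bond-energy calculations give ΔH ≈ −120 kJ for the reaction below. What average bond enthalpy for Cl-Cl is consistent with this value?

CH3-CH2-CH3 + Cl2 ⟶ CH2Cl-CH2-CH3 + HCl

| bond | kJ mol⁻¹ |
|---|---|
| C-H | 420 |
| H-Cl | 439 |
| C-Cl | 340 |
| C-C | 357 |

D(Cl-Cl) ≈ 239 kJ/mol

Let D be the Cl-Cl bond energy.
Σ(broken) = 2×357 + 8×420 + 1×D = 4074 + D
Σ(formed) = 2×357 + 1×340 + 7×420 + 1×439 = 4433
ΔH = Σ(broken) − Σ(formed) = (4074 + D) − (4433) = −359 + D
Setting this equal to −120 kJ gives D = 239 kJ/mol.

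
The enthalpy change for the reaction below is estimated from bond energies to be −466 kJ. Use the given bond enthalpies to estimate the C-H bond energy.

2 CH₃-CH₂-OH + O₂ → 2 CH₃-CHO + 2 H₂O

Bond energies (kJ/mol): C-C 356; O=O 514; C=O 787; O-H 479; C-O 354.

Let D be the C-H bond energy.
Σ(broken) = 2×356 + 10×D + 2×354 + 2×479 + 1×514 = 2892 + 10D
Σ(formed) = 2×356 + 8×D + 2×787 + 4×479 = 4202 + 8D
ΔH = Σ(broken) − Σ(formed) = (2892 + 10D) − (4202 + 8D) = −1310 + 2D
Setting this equal to −466 kJ gives 2D = 844, so D = 422 kJ/mol.

D(C-H) ≈ 422 kJ/mol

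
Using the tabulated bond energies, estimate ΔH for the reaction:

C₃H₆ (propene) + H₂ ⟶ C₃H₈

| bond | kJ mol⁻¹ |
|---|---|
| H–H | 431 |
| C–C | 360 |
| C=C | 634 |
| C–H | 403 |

Bonds broken (reactants):
  C–C: 1 × 360 = 360
  C–H: 6 × 403 = 2418
  C=C: 1 × 634 = 634
  H–H: 1 × 431 = 431
  Σ(broken) = 3843 kJ
Bonds formed (products):
  C–C: 2 × 360 = 720
  C–H: 8 × 403 = 3224
  Σ(formed) = 3944 kJ
ΔH = Σ(broken) − Σ(formed) = 3843 − 3944 = −101 kJ

ΔH ≈ −101 kJ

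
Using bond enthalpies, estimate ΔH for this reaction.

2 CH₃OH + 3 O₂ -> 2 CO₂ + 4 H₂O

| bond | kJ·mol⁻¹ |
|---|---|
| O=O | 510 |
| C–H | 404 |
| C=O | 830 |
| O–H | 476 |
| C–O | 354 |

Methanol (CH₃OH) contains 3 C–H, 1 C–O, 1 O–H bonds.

ΔH ≈ −1514 kJ

Bonds broken (reactants):
  C–H: 6 × 404 = 2424
  C–O: 2 × 354 = 708
  O–H: 2 × 476 = 952
  O=O: 3 × 510 = 1530
  Σ(broken) = 5614 kJ
Bonds formed (products):
  C=O: 4 × 830 = 3320
  O–H: 8 × 476 = 3808
  Σ(formed) = 7128 kJ
ΔH = Σ(broken) − Σ(formed) = 5614 − 7128 = −1514 kJ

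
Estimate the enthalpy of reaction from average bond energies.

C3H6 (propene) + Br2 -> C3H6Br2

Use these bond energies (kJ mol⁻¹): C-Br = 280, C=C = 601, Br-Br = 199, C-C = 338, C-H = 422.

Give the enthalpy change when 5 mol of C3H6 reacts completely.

ΔH = −490 kJ

Bonds broken (reactants):
  Br-Br: 1 × 199 = 199
  C-C: 1 × 338 = 338
  C-H: 6 × 422 = 2532
  C=C: 1 × 601 = 601
  Σ(broken) = 3670 kJ
Bonds formed (products):
  C-Br: 2 × 280 = 560
  C-C: 2 × 338 = 676
  C-H: 6 × 422 = 2532
  Σ(formed) = 3768 kJ
ΔH = Σ(broken) − Σ(formed) = 3670 − 3768 = −98 kJ
For 5× the reaction as written: 5 × (−98) = −490 kJ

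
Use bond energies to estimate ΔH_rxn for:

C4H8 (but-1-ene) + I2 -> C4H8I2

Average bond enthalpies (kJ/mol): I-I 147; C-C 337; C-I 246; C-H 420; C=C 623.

ΔH ≈ −59 kJ

Bonds broken (reactants):
  C-C: 2 × 337 = 674
  C-H: 8 × 420 = 3360
  C=C: 1 × 623 = 623
  I-I: 1 × 147 = 147
  Σ(broken) = 4804 kJ
Bonds formed (products):
  C-C: 3 × 337 = 1011
  C-H: 8 × 420 = 3360
  C-I: 2 × 246 = 492
  Σ(formed) = 4863 kJ
ΔH = Σ(broken) − Σ(formed) = 4804 − 4863 = −59 kJ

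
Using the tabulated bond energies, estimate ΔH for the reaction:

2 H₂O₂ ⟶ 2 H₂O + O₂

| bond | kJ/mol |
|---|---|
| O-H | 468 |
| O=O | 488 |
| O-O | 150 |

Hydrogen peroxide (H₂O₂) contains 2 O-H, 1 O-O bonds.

ΔH ≈ −188 kJ

Bonds broken (reactants):
  O-H: 4 × 468 = 1872
  O-O: 2 × 150 = 300
  Σ(broken) = 2172 kJ
Bonds formed (products):
  O-H: 4 × 468 = 1872
  O=O: 1 × 488 = 488
  Σ(formed) = 2360 kJ
ΔH = Σ(broken) − Σ(formed) = 2172 − 2360 = −188 kJ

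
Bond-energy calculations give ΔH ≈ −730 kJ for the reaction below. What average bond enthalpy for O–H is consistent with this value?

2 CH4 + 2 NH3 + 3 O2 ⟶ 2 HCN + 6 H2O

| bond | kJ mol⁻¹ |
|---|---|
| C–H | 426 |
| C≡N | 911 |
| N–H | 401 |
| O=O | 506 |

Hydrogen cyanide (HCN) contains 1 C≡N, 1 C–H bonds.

Let D be the O–H bond energy.
Σ(broken) = 8×426 + 6×401 + 3×506 = 7332
Σ(formed) = 2×911 + 2×426 + 12×D = 2674 + 12D
ΔH = Σ(broken) − Σ(formed) = (7332) − (2674 + 12D) = +4658 − 12D
Setting this equal to −730 kJ gives 12D = 5388, so D = 449 kJ/mol.

D(O–H) ≈ 449 kJ/mol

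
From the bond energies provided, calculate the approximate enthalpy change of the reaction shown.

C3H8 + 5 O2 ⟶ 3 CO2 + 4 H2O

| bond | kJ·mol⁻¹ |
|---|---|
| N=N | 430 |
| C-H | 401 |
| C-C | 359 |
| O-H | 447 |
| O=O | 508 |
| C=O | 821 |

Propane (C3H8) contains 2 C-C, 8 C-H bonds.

Bonds broken (reactants):
  C-C: 2 × 359 = 718
  C-H: 8 × 401 = 3208
  O=O: 5 × 508 = 2540
  Σ(broken) = 6466 kJ
Bonds formed (products):
  C=O: 6 × 821 = 4926
  O-H: 8 × 447 = 3576
  Σ(formed) = 8502 kJ
ΔH = Σ(broken) − Σ(formed) = 6466 − 8502 = −2036 kJ

ΔH ≈ −2036 kJ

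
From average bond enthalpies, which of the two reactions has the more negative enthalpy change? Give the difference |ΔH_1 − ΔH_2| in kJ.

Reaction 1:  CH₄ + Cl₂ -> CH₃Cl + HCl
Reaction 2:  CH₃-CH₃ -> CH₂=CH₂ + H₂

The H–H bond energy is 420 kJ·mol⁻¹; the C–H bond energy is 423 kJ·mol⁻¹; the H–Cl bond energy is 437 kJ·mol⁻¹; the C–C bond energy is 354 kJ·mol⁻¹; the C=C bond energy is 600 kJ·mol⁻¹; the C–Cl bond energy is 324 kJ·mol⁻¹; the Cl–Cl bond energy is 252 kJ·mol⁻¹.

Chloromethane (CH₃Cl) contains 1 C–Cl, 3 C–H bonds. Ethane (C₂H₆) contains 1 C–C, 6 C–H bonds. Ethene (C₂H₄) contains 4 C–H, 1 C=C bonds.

Reaction 1:
  Bonds broken (reactants):
    C–H: 4 × 423 = 1692
    Cl–Cl: 1 × 252 = 252
    Σ(broken) = 1944 kJ
  Bonds formed (products):
    C–Cl: 1 × 324 = 324
    C–H: 3 × 423 = 1269
    H–Cl: 1 × 437 = 437
    Σ(formed) = 2030 kJ
  ΔH_1 = 1944 − 2030 = −86 kJ
Reaction 2:
  Bonds broken (reactants):
    C–C: 1 × 354 = 354
    C–H: 6 × 423 = 2538
    Σ(broken) = 2892 kJ
  Bonds formed (products):
    C–H: 4 × 423 = 1692
    C=C: 1 × 600 = 600
    H–H: 1 × 420 = 420
    Σ(formed) = 2712 kJ
  ΔH_2 = 2892 − 2712 = +180 kJ
ΔH_1 − ΔH_2 = −266 kJ, so reaction 1 has the more negative ΔH; |ΔH_1 − ΔH_2| = 266 kJ.

Reaction 1, by 266 kJ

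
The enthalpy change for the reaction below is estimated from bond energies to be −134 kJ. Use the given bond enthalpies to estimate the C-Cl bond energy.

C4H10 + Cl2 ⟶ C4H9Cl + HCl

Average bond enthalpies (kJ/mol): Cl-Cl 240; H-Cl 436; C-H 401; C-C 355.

D(C-Cl) ≈ 339 kJ/mol

Let D be the C-Cl bond energy.
Σ(broken) = 3×355 + 10×401 + 1×240 = 5315
Σ(formed) = 3×355 + 1×D + 9×401 + 1×436 = 5110 + D
ΔH = Σ(broken) − Σ(formed) = (5315) − (5110 + D) = +205 − D
Setting this equal to −134 kJ gives D = 339 kJ/mol.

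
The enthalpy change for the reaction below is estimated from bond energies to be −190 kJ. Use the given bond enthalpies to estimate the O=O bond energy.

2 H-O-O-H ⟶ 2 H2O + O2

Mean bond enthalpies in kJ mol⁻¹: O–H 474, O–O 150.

D(O=O) ≈ 490 kJ/mol

Let D be the O=O bond energy.
Σ(broken) = 4×474 + 2×150 = 2196
Σ(formed) = 4×474 + 1×D = 1896 + D
ΔH = Σ(broken) − Σ(formed) = (2196) − (1896 + D) = +300 − D
Setting this equal to −190 kJ gives D = 490 kJ/mol.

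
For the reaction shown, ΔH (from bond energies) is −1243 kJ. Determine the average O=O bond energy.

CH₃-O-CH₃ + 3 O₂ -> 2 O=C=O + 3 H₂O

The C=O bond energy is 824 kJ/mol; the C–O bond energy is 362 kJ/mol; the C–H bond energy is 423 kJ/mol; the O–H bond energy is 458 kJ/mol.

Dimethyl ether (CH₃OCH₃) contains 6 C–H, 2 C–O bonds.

D(O=O) ≈ 513 kJ/mol

Let D be the O=O bond energy.
Σ(broken) = 6×423 + 2×362 + 3×D = 3262 + 3D
Σ(formed) = 4×824 + 6×458 = 6044
ΔH = Σ(broken) − Σ(formed) = (3262 + 3D) − (6044) = −2782 + 3D
Setting this equal to −1243 kJ gives 3D = 1539, so D = 513 kJ/mol.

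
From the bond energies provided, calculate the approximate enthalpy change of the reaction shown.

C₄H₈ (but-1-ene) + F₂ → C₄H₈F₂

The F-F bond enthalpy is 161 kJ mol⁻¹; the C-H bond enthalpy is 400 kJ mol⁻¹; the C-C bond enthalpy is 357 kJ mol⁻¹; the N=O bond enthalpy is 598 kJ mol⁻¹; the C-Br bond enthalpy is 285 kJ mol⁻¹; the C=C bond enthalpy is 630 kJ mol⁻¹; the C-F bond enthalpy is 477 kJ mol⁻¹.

ΔH ≈ −520 kJ

Bonds broken (reactants):
  C-C: 2 × 357 = 714
  C-H: 8 × 400 = 3200
  C=C: 1 × 630 = 630
  F-F: 1 × 161 = 161
  Σ(broken) = 4705 kJ
Bonds formed (products):
  C-C: 3 × 357 = 1071
  C-F: 2 × 477 = 954
  C-H: 8 × 400 = 3200
  Σ(formed) = 5225 kJ
ΔH = Σ(broken) − Σ(formed) = 4705 − 5225 = −520 kJ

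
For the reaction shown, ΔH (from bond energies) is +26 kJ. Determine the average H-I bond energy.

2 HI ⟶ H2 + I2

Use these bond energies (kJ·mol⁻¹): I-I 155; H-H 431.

Let D be the H-I bond energy.
Σ(broken) = 2×D = 2D
Σ(formed) = 1×431 + 1×155 = 586
ΔH = Σ(broken) − Σ(formed) = (2D) − (586) = −586 + 2D
Setting this equal to +26 kJ gives 2D = 612, so D = 306 kJ/mol.

D(H-I) ≈ 306 kJ/mol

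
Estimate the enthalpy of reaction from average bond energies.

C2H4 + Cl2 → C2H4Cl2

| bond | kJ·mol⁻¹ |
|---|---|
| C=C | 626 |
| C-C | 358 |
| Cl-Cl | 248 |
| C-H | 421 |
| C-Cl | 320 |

Bonds broken (reactants):
  C-H: 4 × 421 = 1684
  C=C: 1 × 626 = 626
  Cl-Cl: 1 × 248 = 248
  Σ(broken) = 2558 kJ
Bonds formed (products):
  C-C: 1 × 358 = 358
  C-Cl: 2 × 320 = 640
  C-H: 4 × 421 = 1684
  Σ(formed) = 2682 kJ
ΔH = Σ(broken) − Σ(formed) = 2558 − 2682 = −124 kJ

ΔH ≈ −124 kJ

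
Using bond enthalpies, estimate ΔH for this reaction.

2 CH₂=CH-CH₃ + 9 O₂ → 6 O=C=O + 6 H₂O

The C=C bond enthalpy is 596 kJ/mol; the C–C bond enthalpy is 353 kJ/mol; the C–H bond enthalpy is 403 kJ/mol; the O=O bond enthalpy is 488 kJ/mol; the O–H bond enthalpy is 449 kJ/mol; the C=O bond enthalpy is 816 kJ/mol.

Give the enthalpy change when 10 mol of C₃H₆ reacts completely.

Bonds broken (reactants):
  C–C: 2 × 353 = 706
  C–H: 12 × 403 = 4836
  C=C: 2 × 596 = 1192
  O=O: 9 × 488 = 4392
  Σ(broken) = 11126 kJ
Bonds formed (products):
  C=O: 12 × 816 = 9792
  O–H: 12 × 449 = 5388
  Σ(formed) = 15180 kJ
ΔH = Σ(broken) − Σ(formed) = 11126 − 15180 = −4054 kJ
For 5× the reaction as written: 5 × (−4054) = −20270 kJ

ΔH = −20270 kJ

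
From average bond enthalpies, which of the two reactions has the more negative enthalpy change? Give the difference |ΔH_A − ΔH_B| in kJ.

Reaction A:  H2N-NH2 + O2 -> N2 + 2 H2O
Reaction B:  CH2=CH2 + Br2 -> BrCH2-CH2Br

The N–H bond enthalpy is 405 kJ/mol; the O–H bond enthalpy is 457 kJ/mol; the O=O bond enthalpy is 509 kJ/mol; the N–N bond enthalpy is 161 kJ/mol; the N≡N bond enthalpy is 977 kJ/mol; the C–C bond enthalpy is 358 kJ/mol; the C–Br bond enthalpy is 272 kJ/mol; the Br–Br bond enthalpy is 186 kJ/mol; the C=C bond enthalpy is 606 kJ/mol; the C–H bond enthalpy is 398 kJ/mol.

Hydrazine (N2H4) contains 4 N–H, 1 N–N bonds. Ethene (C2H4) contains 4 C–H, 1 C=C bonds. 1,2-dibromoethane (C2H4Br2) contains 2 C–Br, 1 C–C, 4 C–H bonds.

Reaction A, by 405 kJ

Reaction A:
  Bonds broken (reactants):
    N–H: 4 × 405 = 1620
    N–N: 1 × 161 = 161
    O=O: 1 × 509 = 509
    Σ(broken) = 2290 kJ
  Bonds formed (products):
    N≡N: 1 × 977 = 977
    O–H: 4 × 457 = 1828
    Σ(formed) = 2805 kJ
  ΔH_A = 2290 − 2805 = −515 kJ
Reaction B:
  Bonds broken (reactants):
    Br–Br: 1 × 186 = 186
    C–H: 4 × 398 = 1592
    C=C: 1 × 606 = 606
    Σ(broken) = 2384 kJ
  Bonds formed (products):
    C–Br: 2 × 272 = 544
    C–C: 1 × 358 = 358
    C–H: 4 × 398 = 1592
    Σ(formed) = 2494 kJ
  ΔH_B = 2384 − 2494 = −110 kJ
ΔH_A − ΔH_B = −405 kJ, so reaction A has the more negative ΔH; |ΔH_A − ΔH_B| = 405 kJ.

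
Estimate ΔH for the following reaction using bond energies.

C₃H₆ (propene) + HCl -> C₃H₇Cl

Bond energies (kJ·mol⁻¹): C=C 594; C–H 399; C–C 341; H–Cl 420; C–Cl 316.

Bonds broken (reactants):
  C–C: 1 × 341 = 341
  C–H: 6 × 399 = 2394
  C=C: 1 × 594 = 594
  H–Cl: 1 × 420 = 420
  Σ(broken) = 3749 kJ
Bonds formed (products):
  C–C: 2 × 341 = 682
  C–Cl: 1 × 316 = 316
  C–H: 7 × 399 = 2793
  Σ(formed) = 3791 kJ
ΔH = Σ(broken) − Σ(formed) = 3749 − 3791 = −42 kJ

ΔH ≈ −42 kJ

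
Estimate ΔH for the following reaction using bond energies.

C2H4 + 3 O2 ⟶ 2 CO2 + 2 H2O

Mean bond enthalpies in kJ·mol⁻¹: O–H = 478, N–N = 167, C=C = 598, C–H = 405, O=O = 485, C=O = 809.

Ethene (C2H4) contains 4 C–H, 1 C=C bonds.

Bonds broken (reactants):
  C–H: 4 × 405 = 1620
  C=C: 1 × 598 = 598
  O=O: 3 × 485 = 1455
  Σ(broken) = 3673 kJ
Bonds formed (products):
  C=O: 4 × 809 = 3236
  O–H: 4 × 478 = 1912
  Σ(formed) = 5148 kJ
ΔH = Σ(broken) − Σ(formed) = 3673 − 5148 = −1475 kJ

ΔH ≈ −1475 kJ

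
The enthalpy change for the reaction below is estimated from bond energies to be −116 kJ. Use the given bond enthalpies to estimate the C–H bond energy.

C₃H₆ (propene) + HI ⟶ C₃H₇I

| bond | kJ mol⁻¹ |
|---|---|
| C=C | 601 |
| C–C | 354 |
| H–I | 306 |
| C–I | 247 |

D(C–H) ≈ 422 kJ/mol

Let D be the C–H bond energy.
Σ(broken) = 1×354 + 6×D + 1×601 + 1×306 = 1261 + 6D
Σ(formed) = 2×354 + 7×D + 1×247 = 955 + 7D
ΔH = Σ(broken) − Σ(formed) = (1261 + 6D) − (955 + 7D) = +306 − D
Setting this equal to −116 kJ gives D = 422 kJ/mol.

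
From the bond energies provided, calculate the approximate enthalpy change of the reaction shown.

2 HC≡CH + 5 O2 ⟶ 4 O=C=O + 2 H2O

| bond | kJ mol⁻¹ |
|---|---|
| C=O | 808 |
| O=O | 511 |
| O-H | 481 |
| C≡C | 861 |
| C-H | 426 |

ΔH ≈ −2407 kJ

Bonds broken (reactants):
  C≡C: 2 × 861 = 1722
  C-H: 4 × 426 = 1704
  O=O: 5 × 511 = 2555
  Σ(broken) = 5981 kJ
Bonds formed (products):
  C=O: 8 × 808 = 6464
  O-H: 4 × 481 = 1924
  Σ(formed) = 8388 kJ
ΔH = Σ(broken) − Σ(formed) = 5981 − 8388 = −2407 kJ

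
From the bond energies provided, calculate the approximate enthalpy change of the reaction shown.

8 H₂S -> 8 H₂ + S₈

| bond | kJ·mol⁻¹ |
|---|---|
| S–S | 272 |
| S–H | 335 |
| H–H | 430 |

Bonds broken (reactants):
  S–H: 16 × 335 = 5360
  Σ(broken) = 5360 kJ
Bonds formed (products):
  H–H: 8 × 430 = 3440
  S–S: 8 × 272 = 2176
  Σ(formed) = 5616 kJ
ΔH = Σ(broken) − Σ(formed) = 5360 − 5616 = −256 kJ

ΔH ≈ −256 kJ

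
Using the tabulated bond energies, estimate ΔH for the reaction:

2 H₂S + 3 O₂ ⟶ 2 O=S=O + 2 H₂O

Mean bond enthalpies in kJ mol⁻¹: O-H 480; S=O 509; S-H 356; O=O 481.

ΔH ≈ −1089 kJ

Bonds broken (reactants):
  O=O: 3 × 481 = 1443
  S-H: 4 × 356 = 1424
  Σ(broken) = 2867 kJ
Bonds formed (products):
  O-H: 4 × 480 = 1920
  S=O: 4 × 509 = 2036
  Σ(formed) = 3956 kJ
ΔH = Σ(broken) − Σ(formed) = 2867 − 3956 = −1089 kJ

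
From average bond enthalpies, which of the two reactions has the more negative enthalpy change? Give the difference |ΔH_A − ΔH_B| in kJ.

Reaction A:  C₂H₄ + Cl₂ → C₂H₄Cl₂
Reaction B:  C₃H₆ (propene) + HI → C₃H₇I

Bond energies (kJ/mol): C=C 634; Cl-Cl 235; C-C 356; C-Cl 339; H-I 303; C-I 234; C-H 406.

Reaction A, by 106 kJ

Reaction A:
  Bonds broken (reactants):
    C-H: 4 × 406 = 1624
    C=C: 1 × 634 = 634
    Cl-Cl: 1 × 235 = 235
    Σ(broken) = 2493 kJ
  Bonds formed (products):
    C-C: 1 × 356 = 356
    C-Cl: 2 × 339 = 678
    C-H: 4 × 406 = 1624
    Σ(formed) = 2658 kJ
  ΔH_A = 2493 − 2658 = −165 kJ
Reaction B:
  Bonds broken (reactants):
    C-C: 1 × 356 = 356
    C-H: 6 × 406 = 2436
    C=C: 1 × 634 = 634
    H-I: 1 × 303 = 303
    Σ(broken) = 3729 kJ
  Bonds formed (products):
    C-C: 2 × 356 = 712
    C-H: 7 × 406 = 2842
    C-I: 1 × 234 = 234
    Σ(formed) = 3788 kJ
  ΔH_B = 3729 − 3788 = −59 kJ
ΔH_A − ΔH_B = −106 kJ, so reaction A has the more negative ΔH; |ΔH_A − ΔH_B| = 106 kJ.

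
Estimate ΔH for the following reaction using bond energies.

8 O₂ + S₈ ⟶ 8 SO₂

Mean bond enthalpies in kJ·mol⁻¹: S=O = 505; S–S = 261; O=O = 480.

Bonds broken (reactants):
  O=O: 8 × 480 = 3840
  S–S: 8 × 261 = 2088
  Σ(broken) = 5928 kJ
Bonds formed (products):
  S=O: 16 × 505 = 8080
  Σ(formed) = 8080 kJ
ΔH = Σ(broken) − Σ(formed) = 5928 − 8080 = −2152 kJ

ΔH ≈ −2152 kJ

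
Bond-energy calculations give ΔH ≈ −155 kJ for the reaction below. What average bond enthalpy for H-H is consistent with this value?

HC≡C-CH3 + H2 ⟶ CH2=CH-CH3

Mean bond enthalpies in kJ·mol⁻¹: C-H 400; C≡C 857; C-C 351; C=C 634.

D(H-H) ≈ 422 kJ/mol

Let D be the H-H bond energy.
Σ(broken) = 1×857 + 1×351 + 4×400 + 1×D = 2808 + D
Σ(formed) = 1×351 + 6×400 + 1×634 = 3385
ΔH = Σ(broken) − Σ(formed) = (2808 + D) − (3385) = −577 + D
Setting this equal to −155 kJ gives D = 422 kJ/mol.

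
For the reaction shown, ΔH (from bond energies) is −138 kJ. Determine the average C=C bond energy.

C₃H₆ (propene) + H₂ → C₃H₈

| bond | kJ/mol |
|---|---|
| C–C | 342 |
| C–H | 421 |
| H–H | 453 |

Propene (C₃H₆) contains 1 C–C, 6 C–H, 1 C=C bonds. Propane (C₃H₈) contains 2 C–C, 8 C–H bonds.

Let D be the C=C bond energy.
Σ(broken) = 1×342 + 6×421 + 1×D + 1×453 = 3321 + D
Σ(formed) = 2×342 + 8×421 = 4052
ΔH = Σ(broken) − Σ(formed) = (3321 + D) − (4052) = −731 + D
Setting this equal to −138 kJ gives D = 593 kJ/mol.

D(C=C) ≈ 593 kJ/mol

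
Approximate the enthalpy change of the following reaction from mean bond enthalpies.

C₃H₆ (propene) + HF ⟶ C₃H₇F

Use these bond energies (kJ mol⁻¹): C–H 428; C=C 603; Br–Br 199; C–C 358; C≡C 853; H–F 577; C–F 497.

ΔH ≈ −103 kJ

Bonds broken (reactants):
  C–C: 1 × 358 = 358
  C–H: 6 × 428 = 2568
  C=C: 1 × 603 = 603
  H–F: 1 × 577 = 577
  Σ(broken) = 4106 kJ
Bonds formed (products):
  C–C: 2 × 358 = 716
  C–F: 1 × 497 = 497
  C–H: 7 × 428 = 2996
  Σ(formed) = 4209 kJ
ΔH = Σ(broken) − Σ(formed) = 4106 − 4209 = −103 kJ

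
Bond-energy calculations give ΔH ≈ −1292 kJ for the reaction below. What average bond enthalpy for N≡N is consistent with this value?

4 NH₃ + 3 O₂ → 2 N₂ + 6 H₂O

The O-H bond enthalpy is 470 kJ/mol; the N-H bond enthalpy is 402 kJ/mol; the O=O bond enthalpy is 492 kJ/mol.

D(N≡N) ≈ 976 kJ/mol

Let D be the N≡N bond energy.
Σ(broken) = 12×402 + 3×492 = 6300
Σ(formed) = 2×D + 12×470 = 5640 + 2D
ΔH = Σ(broken) − Σ(formed) = (6300) − (5640 + 2D) = +660 − 2D
Setting this equal to −1292 kJ gives 2D = 1952, so D = 976 kJ/mol.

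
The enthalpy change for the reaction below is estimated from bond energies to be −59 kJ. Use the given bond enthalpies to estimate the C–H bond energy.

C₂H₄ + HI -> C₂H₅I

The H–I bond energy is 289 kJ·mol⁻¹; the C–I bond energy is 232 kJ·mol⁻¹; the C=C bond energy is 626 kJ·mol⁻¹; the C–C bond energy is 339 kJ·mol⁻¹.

D(C–H) ≈ 403 kJ/mol

Let D be the C–H bond energy.
Σ(broken) = 4×D + 1×626 + 1×289 = 915 + 4D
Σ(formed) = 1×339 + 5×D + 1×232 = 571 + 5D
ΔH = Σ(broken) − Σ(formed) = (915 + 4D) − (571 + 5D) = +344 − D
Setting this equal to −59 kJ gives D = 403 kJ/mol.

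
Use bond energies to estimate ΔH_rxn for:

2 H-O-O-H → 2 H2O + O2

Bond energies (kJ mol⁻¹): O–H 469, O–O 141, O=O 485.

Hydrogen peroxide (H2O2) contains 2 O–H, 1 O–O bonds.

Bonds broken (reactants):
  O–H: 4 × 469 = 1876
  O–O: 2 × 141 = 282
  Σ(broken) = 2158 kJ
Bonds formed (products):
  O–H: 4 × 469 = 1876
  O=O: 1 × 485 = 485
  Σ(formed) = 2361 kJ
ΔH = Σ(broken) − Σ(formed) = 2158 − 2361 = −203 kJ

ΔH ≈ −203 kJ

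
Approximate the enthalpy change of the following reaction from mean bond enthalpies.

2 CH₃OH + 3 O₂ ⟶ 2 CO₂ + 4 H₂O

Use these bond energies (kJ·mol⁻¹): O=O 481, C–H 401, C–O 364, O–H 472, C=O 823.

ΔH ≈ −1547 kJ

Bonds broken (reactants):
  C–H: 6 × 401 = 2406
  C–O: 2 × 364 = 728
  O–H: 2 × 472 = 944
  O=O: 3 × 481 = 1443
  Σ(broken) = 5521 kJ
Bonds formed (products):
  C=O: 4 × 823 = 3292
  O–H: 8 × 472 = 3776
  Σ(formed) = 7068 kJ
ΔH = Σ(broken) − Σ(formed) = 5521 − 7068 = −1547 kJ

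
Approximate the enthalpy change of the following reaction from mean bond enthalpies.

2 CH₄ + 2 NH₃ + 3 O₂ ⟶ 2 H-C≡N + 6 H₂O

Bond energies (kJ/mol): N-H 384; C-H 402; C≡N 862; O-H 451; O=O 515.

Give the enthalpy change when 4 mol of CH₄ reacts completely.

Bonds broken (reactants):
  C-H: 8 × 402 = 3216
  N-H: 6 × 384 = 2304
  O=O: 3 × 515 = 1545
  Σ(broken) = 7065 kJ
Bonds formed (products):
  C≡N: 2 × 862 = 1724
  C-H: 2 × 402 = 804
  O-H: 12 × 451 = 5412
  Σ(formed) = 7940 kJ
ΔH = Σ(broken) − Σ(formed) = 7065 − 7940 = −875 kJ
For 2× the reaction as written: 2 × (−875) = −1750 kJ

ΔH = −1750 kJ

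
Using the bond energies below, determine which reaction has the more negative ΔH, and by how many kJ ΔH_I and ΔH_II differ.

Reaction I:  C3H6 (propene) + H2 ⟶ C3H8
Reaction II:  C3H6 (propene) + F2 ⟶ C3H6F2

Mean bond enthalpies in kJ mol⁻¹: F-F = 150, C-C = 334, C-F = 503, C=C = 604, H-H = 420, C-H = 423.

Reaction II, by 430 kJ

Reaction I:
  Bonds broken (reactants):
    C-C: 1 × 334 = 334
    C-H: 6 × 423 = 2538
    C=C: 1 × 604 = 604
    H-H: 1 × 420 = 420
    Σ(broken) = 3896 kJ
  Bonds formed (products):
    C-C: 2 × 334 = 668
    C-H: 8 × 423 = 3384
    Σ(formed) = 4052 kJ
  ΔH_I = 3896 − 4052 = −156 kJ
Reaction II:
  Bonds broken (reactants):
    C-C: 1 × 334 = 334
    C-H: 6 × 423 = 2538
    C=C: 1 × 604 = 604
    F-F: 1 × 150 = 150
    Σ(broken) = 3626 kJ
  Bonds formed (products):
    C-C: 2 × 334 = 668
    C-F: 2 × 503 = 1006
    C-H: 6 × 423 = 2538
    Σ(formed) = 4212 kJ
  ΔH_II = 3626 − 4212 = −586 kJ
ΔH_I − ΔH_II = +430 kJ, so reaction II has the more negative ΔH; |ΔH_I − ΔH_II| = 430 kJ.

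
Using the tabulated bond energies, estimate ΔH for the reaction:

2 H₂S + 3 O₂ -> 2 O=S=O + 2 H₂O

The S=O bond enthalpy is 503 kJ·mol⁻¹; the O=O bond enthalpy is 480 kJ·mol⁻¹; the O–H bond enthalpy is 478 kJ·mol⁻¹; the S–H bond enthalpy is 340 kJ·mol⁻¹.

ΔH ≈ −1124 kJ

Bonds broken (reactants):
  O=O: 3 × 480 = 1440
  S–H: 4 × 340 = 1360
  Σ(broken) = 2800 kJ
Bonds formed (products):
  O–H: 4 × 478 = 1912
  S=O: 4 × 503 = 2012
  Σ(formed) = 3924 kJ
ΔH = Σ(broken) − Σ(formed) = 2800 − 3924 = −1124 kJ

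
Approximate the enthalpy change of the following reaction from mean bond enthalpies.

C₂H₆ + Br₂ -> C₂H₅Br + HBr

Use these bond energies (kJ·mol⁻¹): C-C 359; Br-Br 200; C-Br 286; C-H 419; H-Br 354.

ΔH ≈ −21 kJ

Bonds broken (reactants):
  Br-Br: 1 × 200 = 200
  C-C: 1 × 359 = 359
  C-H: 6 × 419 = 2514
  Σ(broken) = 3073 kJ
Bonds formed (products):
  C-Br: 1 × 286 = 286
  C-C: 1 × 359 = 359
  C-H: 5 × 419 = 2095
  H-Br: 1 × 354 = 354
  Σ(formed) = 3094 kJ
ΔH = Σ(broken) − Σ(formed) = 3073 − 3094 = −21 kJ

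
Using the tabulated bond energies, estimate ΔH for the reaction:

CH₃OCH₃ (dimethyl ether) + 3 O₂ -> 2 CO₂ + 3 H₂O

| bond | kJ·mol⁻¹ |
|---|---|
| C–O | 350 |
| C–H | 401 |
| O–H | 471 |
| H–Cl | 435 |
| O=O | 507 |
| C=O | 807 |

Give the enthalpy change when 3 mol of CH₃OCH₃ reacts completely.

Bonds broken (reactants):
  C–H: 6 × 401 = 2406
  C–O: 2 × 350 = 700
  O=O: 3 × 507 = 1521
  Σ(broken) = 4627 kJ
Bonds formed (products):
  C=O: 4 × 807 = 3228
  O–H: 6 × 471 = 2826
  Σ(formed) = 6054 kJ
ΔH = Σ(broken) − Σ(formed) = 4627 − 6054 = −1427 kJ
For 3× the reaction as written: 3 × (−1427) = −4281 kJ

ΔH = −4281 kJ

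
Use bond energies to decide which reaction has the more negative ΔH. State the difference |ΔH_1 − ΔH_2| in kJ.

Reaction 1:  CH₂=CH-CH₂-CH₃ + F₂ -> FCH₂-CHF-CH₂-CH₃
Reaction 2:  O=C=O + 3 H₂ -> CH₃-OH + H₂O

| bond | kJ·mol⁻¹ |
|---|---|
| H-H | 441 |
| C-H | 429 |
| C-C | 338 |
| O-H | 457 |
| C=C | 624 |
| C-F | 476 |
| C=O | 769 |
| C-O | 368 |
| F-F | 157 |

Reaction 1, by 344 kJ

Reaction 1:
  Bonds broken (reactants):
    C-C: 2 × 338 = 676
    C-H: 8 × 429 = 3432
    C=C: 1 × 624 = 624
    F-F: 1 × 157 = 157
    Σ(broken) = 4889 kJ
  Bonds formed (products):
    C-C: 3 × 338 = 1014
    C-F: 2 × 476 = 952
    C-H: 8 × 429 = 3432
    Σ(formed) = 5398 kJ
  ΔH_1 = 4889 − 5398 = −509 kJ
Reaction 2:
  Bonds broken (reactants):
    C=O: 2 × 769 = 1538
    H-H: 3 × 441 = 1323
    Σ(broken) = 2861 kJ
  Bonds formed (products):
    C-H: 3 × 429 = 1287
    C-O: 1 × 368 = 368
    O-H: 3 × 457 = 1371
    Σ(formed) = 3026 kJ
  ΔH_2 = 2861 − 3026 = −165 kJ
ΔH_1 − ΔH_2 = −344 kJ, so reaction 1 has the more negative ΔH; |ΔH_1 − ΔH_2| = 344 kJ.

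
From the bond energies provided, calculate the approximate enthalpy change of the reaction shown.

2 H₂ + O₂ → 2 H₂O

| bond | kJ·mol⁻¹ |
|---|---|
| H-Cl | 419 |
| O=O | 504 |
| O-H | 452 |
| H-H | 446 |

ΔH ≈ −412 kJ

Bonds broken (reactants):
  H-H: 2 × 446 = 892
  O=O: 1 × 504 = 504
  Σ(broken) = 1396 kJ
Bonds formed (products):
  O-H: 4 × 452 = 1808
  Σ(formed) = 1808 kJ
ΔH = Σ(broken) − Σ(formed) = 1396 − 1808 = −412 kJ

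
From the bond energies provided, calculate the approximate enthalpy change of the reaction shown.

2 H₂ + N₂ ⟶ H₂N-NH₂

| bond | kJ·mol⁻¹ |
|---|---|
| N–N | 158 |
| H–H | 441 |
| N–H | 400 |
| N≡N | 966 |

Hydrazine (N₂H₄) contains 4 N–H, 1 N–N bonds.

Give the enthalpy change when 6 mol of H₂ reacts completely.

Bonds broken (reactants):
  H–H: 2 × 441 = 882
  N≡N: 1 × 966 = 966
  Σ(broken) = 1848 kJ
Bonds formed (products):
  N–H: 4 × 400 = 1600
  N–N: 1 × 158 = 158
  Σ(formed) = 1758 kJ
ΔH = Σ(broken) − Σ(formed) = 1848 − 1758 = +90 kJ
For 3× the reaction as written: 3 × (+90) = +270 kJ

ΔH = +270 kJ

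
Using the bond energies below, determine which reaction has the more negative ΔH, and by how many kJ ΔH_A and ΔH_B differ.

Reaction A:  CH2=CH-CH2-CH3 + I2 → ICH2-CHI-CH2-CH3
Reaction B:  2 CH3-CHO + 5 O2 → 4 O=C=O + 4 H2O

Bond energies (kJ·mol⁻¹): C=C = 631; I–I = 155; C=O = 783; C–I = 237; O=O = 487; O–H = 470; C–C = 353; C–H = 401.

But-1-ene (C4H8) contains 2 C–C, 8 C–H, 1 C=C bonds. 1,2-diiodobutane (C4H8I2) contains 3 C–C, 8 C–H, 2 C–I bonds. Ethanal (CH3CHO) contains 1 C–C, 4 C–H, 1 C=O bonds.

Reaction B, by 2068 kJ

Reaction A:
  Bonds broken (reactants):
    C–C: 2 × 353 = 706
    C–H: 8 × 401 = 3208
    C=C: 1 × 631 = 631
    I–I: 1 × 155 = 155
    Σ(broken) = 4700 kJ
  Bonds formed (products):
    C–C: 3 × 353 = 1059
    C–H: 8 × 401 = 3208
    C–I: 2 × 237 = 474
    Σ(formed) = 4741 kJ
  ΔH_A = 4700 − 4741 = −41 kJ
Reaction B:
  Bonds broken (reactants):
    C–C: 2 × 353 = 706
    C–H: 8 × 401 = 3208
    C=O: 2 × 783 = 1566
    O=O: 5 × 487 = 2435
    Σ(broken) = 7915 kJ
  Bonds formed (products):
    C=O: 8 × 783 = 6264
    O–H: 8 × 470 = 3760
    Σ(formed) = 10024 kJ
  ΔH_B = 7915 − 10024 = −2109 kJ
ΔH_A − ΔH_B = +2068 kJ, so reaction B has the more negative ΔH; |ΔH_A − ΔH_B| = 2068 kJ.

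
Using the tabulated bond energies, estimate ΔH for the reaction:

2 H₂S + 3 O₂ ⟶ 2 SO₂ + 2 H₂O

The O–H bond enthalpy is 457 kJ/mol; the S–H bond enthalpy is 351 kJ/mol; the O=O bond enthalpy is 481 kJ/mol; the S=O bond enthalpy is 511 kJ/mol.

Bonds broken (reactants):
  O=O: 3 × 481 = 1443
  S–H: 4 × 351 = 1404
  Σ(broken) = 2847 kJ
Bonds formed (products):
  O–H: 4 × 457 = 1828
  S=O: 4 × 511 = 2044
  Σ(formed) = 3872 kJ
ΔH = Σ(broken) − Σ(formed) = 2847 − 3872 = −1025 kJ

ΔH ≈ −1025 kJ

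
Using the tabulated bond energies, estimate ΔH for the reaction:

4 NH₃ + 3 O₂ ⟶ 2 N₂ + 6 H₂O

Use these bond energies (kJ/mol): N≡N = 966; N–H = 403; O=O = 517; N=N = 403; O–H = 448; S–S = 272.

Bonds broken (reactants):
  N–H: 12 × 403 = 4836
  O=O: 3 × 517 = 1551
  Σ(broken) = 6387 kJ
Bonds formed (products):
  N≡N: 2 × 966 = 1932
  O–H: 12 × 448 = 5376
  Σ(formed) = 7308 kJ
ΔH = Σ(broken) − Σ(formed) = 6387 − 7308 = −921 kJ

ΔH ≈ −921 kJ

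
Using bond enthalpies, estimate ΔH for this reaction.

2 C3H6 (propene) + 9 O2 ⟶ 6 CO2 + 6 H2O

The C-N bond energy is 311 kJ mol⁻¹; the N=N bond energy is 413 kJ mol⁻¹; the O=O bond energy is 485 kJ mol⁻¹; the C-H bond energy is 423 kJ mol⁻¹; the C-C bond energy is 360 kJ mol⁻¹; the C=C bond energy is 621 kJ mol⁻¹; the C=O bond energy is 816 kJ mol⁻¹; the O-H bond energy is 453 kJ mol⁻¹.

ΔH ≈ −3825 kJ

Bonds broken (reactants):
  C-C: 2 × 360 = 720
  C-H: 12 × 423 = 5076
  C=C: 2 × 621 = 1242
  O=O: 9 × 485 = 4365
  Σ(broken) = 11403 kJ
Bonds formed (products):
  C=O: 12 × 816 = 9792
  O-H: 12 × 453 = 5436
  Σ(formed) = 15228 kJ
ΔH = Σ(broken) − Σ(formed) = 11403 − 15228 = −3825 kJ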